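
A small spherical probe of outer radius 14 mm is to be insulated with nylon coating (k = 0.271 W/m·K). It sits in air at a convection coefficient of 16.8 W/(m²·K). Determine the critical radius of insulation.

r_cr ≈ 32.3 mm

For a sphere r_cr = 2k/h = 2×0.271/16.8
r_cr = 32.3 mm; since the bare radius (14 mm) is below r_cr, adding a thin layer of insulation will *increase* heat loss.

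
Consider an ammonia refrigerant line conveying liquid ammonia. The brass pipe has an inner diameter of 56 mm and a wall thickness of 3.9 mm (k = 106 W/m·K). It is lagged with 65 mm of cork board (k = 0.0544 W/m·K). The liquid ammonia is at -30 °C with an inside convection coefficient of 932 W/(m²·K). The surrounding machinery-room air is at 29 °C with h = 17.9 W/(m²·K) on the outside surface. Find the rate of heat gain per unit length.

Treating each annulus and film as a series resistance:
R_inner film = 1/(h_i·2πr₁L) = 1/(932×2π×0.028×1) = 0.006099 K/W
R_brass pipe wall = ln(31.9/28)/(2π×106×1) = 1.958×10^-4 K/W
R_cork board = ln(96.9/31.9)/(2π×0.0544×1) = 3.251 K/W
R_outer film = 1/(h_o·2πr_oL) = 1/(17.9×2π×0.0969×1) = 0.09176 K/W
R_total = 3.349 K/W
Q = ΔT/R_total = 59/3.349

q′ ≈ 17.6 W/m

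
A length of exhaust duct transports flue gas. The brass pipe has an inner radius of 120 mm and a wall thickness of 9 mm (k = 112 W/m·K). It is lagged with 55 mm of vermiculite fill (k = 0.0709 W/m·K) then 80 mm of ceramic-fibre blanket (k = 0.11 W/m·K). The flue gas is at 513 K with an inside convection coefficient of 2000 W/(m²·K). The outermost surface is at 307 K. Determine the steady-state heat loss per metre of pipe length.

q′ ≈ 156 W/m

Radial resistances (cylindrical: R_cond = ln(r_o/r_i)/(2πkL), R_conv = 1/(h·2πrL)):
R_inner film = 1/(h_i·2πr₁L) = 1/(2000×2π×0.12×1) = 6.631×10^-4 K/W
R_brass pipe wall = ln(129/120)/(2π×112×1) = 1.028×10^-4 K/W
R_vermiculite fill = ln(184/129)/(2π×0.0709×1) = 0.7972 K/W
R_ceramic-fibre blanket = ln(264/184)/(2π×0.11×1) = 0.5223 K/W
R_total = 1.32 K/W
Q = ΔT/R_total = 206/1.32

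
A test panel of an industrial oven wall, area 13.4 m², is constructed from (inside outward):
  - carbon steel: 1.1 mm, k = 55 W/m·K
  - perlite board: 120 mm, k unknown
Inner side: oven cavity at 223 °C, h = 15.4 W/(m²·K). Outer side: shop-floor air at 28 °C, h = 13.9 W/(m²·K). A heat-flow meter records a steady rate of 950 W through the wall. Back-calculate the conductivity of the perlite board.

k ≈ 0.0459 W/(m·K)

Model the wall as resistances in series:
R_inner film = 1/(h_i·A) = 1/(15.4×13.4) = 0.004846 K/W
R_carbon steel = L/(kA) = 0.0011/(55×13.4) = 1.493×10^-6 K/W
R_outer film = 1/(h_o·A) = 1/(13.9×13.4) = 0.005369 K/W
Sum of known resistances R_other = 0.01022 K/W
Total R = ΔT/Q = 195/950 = 0.2053 K/W
R_perlite board = R_total − R_other = 0.195 K/W
k = L/(R·A) = 0.12/(0.195×13.4)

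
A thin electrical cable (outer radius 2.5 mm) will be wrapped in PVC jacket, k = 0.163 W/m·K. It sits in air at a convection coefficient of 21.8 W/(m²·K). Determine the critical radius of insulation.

For a cylinder r_cr = k/h = 0.163/21.8
r_cr = 7.48 mm; since the bare radius (2.5 mm) is below r_cr, adding a thin layer of insulation will *increase* heat loss.

r_cr ≈ 7.48 mm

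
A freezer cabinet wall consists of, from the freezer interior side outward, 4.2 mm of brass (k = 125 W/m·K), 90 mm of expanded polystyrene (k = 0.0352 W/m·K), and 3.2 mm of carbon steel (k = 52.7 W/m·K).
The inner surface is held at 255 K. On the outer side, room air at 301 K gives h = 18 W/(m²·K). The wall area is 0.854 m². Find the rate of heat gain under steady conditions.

Model the wall as resistances in series:
R_brass = L/(kA) = 0.0042/(125×0.854) = 3.934×10^-5 K/W
R_expanded polystyrene = L/(kA) = 0.09/(0.0352×0.854) = 2.994 K/W
R_carbon steel = L/(kA) = 0.0032/(52.7×0.854) = 7.11×10^-5 K/W
R_outer film = 1/(h_o·A) = 1/(18×0.854) = 0.06505 K/W
R_total = 3.059 K/W
Q = ΔT / R_total = 46 / 3.059

Q ≈ 15 W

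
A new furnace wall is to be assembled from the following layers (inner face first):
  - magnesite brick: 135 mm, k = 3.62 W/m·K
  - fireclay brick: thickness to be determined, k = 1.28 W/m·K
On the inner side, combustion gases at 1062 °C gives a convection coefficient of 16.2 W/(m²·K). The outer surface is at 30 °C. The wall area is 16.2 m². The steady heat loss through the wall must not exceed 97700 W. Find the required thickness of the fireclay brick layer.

Series thermal resistances:
R_inner film = 1/(h_i·A) = 1/(16.2×16.2) = 0.00381 K/W
R_magnesite brick = L/(kA) = 0.135/(3.62×16.2) = 0.002302 K/W
Sum of the known resistances R_other = 0.006112 K/W
Required total resistance R_tot = ΔT/Q_allow = 1032/97700 = 0.01056 K/W
R_fireclay brick = R_tot − R_other = 0.004451 K/W
L = R·k·A = 0.004451×1.28×16.2

L ≈ 92.3 mm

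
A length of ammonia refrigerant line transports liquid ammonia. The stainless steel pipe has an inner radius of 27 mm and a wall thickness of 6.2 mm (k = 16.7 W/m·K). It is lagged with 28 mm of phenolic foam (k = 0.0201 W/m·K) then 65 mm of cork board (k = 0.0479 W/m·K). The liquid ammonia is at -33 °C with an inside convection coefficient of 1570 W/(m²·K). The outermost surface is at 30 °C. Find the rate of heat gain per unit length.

q′ ≈ 8.69 W/m

Radial resistances (cylindrical: R_cond = ln(r_o/r_i)/(2πkL), R_conv = 1/(h·2πrL)):
R_inner film = 1/(h_i·2πr₁L) = 1/(1570×2π×0.027×1) = 0.003755 K/W
R_stainless steel pipe wall = ln(33.2/27)/(2π×16.7×1) = 0.00197 K/W
R_phenolic foam = ln(61.2/33.2)/(2π×0.0201×1) = 4.843 K/W
R_cork board = ln(126.2/61.2)/(2π×0.0479×1) = 2.405 K/W
R_total = 7.253 K/W
Q = ΔT/R_total = 63/7.253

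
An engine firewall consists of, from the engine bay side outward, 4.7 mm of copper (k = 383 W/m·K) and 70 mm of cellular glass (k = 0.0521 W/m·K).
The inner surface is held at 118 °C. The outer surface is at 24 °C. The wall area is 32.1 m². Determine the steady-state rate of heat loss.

Q ≈ 2250 W

Treating each layer as a thermal resistance in series:
R_copper = L/(kA) = 0.0047/(383×32.1) = 3.823×10^-7 K/W
R_cellular glass = L/(kA) = 0.07/(0.0521×32.1) = 0.04186 K/W
R_total = 0.04186 K/W
Q = ΔT / R_total = 94 / 0.04186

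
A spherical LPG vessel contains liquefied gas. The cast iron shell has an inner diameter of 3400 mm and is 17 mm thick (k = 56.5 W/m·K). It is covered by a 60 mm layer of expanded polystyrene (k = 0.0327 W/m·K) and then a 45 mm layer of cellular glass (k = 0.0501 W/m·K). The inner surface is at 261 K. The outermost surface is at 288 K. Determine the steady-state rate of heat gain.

Radial (spherical) resistances in series:
R_cast iron shell = (1/1.7 − 1/1.717)/(4π×56.5) = 8.203×10^-6 K/W
R_expanded polystyrene = (1/1.717 − 1/1.777)/(4π×0.0327) = 0.04786 K/W
R_cellular glass = (1/1.777 − 1/1.822)/(4π×0.0501) = 0.02208 K/W
R_total = 0.06994 K/W
Q = ΔT/R_total = 27/0.06994

Q ≈ 386 W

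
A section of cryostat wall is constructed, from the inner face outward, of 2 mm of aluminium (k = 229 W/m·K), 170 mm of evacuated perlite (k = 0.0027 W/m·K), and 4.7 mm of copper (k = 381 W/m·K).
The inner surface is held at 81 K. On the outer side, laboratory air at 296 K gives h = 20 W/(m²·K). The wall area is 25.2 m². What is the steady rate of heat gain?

Thermal resistances in series:
R_aluminium = L/(kA) = 0.002/(229×25.2) = 3.466×10^-7 K/W
R_evacuated perlite = L/(kA) = 0.17/(0.0027×25.2) = 2.499 K/W
R_copper = L/(kA) = 0.0047/(381×25.2) = 4.895×10^-7 K/W
R_outer film = 1/(h_o·A) = 1/(20×25.2) = 0.001984 K/W
R_total = 2.501 K/W
Q = ΔT / R_total = 215 / 2.501

Q ≈ 86 W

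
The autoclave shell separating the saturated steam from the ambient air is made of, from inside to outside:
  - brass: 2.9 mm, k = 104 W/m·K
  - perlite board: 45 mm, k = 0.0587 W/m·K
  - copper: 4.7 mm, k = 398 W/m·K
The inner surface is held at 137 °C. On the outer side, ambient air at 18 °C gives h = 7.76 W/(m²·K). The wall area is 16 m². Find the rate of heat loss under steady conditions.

Treating each layer as a thermal resistance in series:
R_brass = L/(kA) = 0.0029/(104×16) = 1.743×10^-6 K/W
R_perlite board = L/(kA) = 0.045/(0.0587×16) = 0.04791 K/W
R_copper = L/(kA) = 0.0047/(398×16) = 7.381×10^-7 K/W
R_outer film = 1/(h_o·A) = 1/(7.76×16) = 0.008054 K/W
R_total = 0.05597 K/W
Q = ΔT / R_total = 119 / 0.05597

Q ≈ 2130 W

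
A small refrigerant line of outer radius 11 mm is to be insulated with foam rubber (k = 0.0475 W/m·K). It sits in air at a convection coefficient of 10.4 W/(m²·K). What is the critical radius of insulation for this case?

r_cr ≈ 4.57 mm

For a cylinder r_cr = k/h = 0.0475/10.4
r_cr = 4.57 mm; since the bare radius (11 mm) is above r_cr, any added insulation will reduce heat loss.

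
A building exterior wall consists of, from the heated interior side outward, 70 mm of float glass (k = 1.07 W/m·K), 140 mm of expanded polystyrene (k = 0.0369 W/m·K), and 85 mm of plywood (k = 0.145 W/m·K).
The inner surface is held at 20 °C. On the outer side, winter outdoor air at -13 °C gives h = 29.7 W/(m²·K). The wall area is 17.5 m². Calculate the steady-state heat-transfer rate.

Thermal resistances in series:
R_float glass = L/(kA) = 0.07/(1.07×17.5) = 0.003738 K/W
R_expanded polystyrene = L/(kA) = 0.14/(0.0369×17.5) = 0.2168 K/W
R_plywood = L/(kA) = 0.085/(0.145×17.5) = 0.0335 K/W
R_outer film = 1/(h_o·A) = 1/(29.7×17.5) = 0.001924 K/W
R_total = 0.256 K/W
Q = ΔT / R_total = 33 / 0.256

Q ≈ 129 W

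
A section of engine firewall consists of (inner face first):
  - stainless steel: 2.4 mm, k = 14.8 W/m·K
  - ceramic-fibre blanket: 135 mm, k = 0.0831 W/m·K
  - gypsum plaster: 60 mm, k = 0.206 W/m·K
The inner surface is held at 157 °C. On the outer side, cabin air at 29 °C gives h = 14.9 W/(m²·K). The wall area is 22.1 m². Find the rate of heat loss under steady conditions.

Q ≈ 1430 W

Using the resistance-network approach (series):
R_stainless steel = L/(kA) = 0.0024/(14.8×22.1) = 7.338×10^-6 K/W
R_ceramic-fibre blanket = L/(kA) = 0.135/(0.0831×22.1) = 0.07351 K/W
R_gypsum plaster = L/(kA) = 0.06/(0.206×22.1) = 0.01318 K/W
R_outer film = 1/(h_o·A) = 1/(14.9×22.1) = 0.003037 K/W
R_total = 0.08973 K/W
Q = ΔT / R_total = 128 / 0.08973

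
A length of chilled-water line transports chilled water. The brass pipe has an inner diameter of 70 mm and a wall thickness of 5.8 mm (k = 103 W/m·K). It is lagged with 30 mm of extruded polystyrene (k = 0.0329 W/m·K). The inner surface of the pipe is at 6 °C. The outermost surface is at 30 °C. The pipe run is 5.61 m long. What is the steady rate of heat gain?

Radial resistances (cylindrical: R_cond = ln(r_o/r_i)/(2πkL), R_conv = 1/(h·2πrL)):
R_brass pipe wall = ln(40.8/35)/(2π×103×5.61) = 4.223×10^-5 K/W
R_extruded polystyrene = ln(70.8/40.8)/(2π×0.0329×5.61) = 0.4753 K/W
R_total = 0.4753 K/W
Q = ΔT/R_total = 24/0.4753

Q ≈ 50.5 W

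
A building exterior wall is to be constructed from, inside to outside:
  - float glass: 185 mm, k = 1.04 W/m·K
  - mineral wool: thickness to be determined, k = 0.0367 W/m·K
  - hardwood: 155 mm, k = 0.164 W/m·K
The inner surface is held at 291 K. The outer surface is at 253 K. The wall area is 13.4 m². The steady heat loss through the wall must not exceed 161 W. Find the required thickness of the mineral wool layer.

L ≈ 74.9 mm

Using the resistance-network approach (series):
R_float glass = L/(kA) = 0.185/(1.04×13.4) = 0.01327 K/W
R_hardwood = L/(kA) = 0.155/(0.164×13.4) = 0.07053 K/W
Sum of the known resistances R_other = 0.08381 K/W
Required total resistance R_tot = ΔT/Q_allow = 38/161 = 0.236 K/W
R_mineral wool = R_tot − R_other = 0.1522 K/W
L = R·k·A = 0.1522×0.0367×13.4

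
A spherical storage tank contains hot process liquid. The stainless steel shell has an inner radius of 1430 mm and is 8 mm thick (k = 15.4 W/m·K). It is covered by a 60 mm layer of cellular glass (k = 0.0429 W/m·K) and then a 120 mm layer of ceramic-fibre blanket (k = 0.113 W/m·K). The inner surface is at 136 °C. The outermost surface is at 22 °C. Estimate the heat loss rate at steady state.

Q ≈ 1320 W

Spherical conduction: R = (1/r_in − 1/r_out)/(4πk) per layer; series-sum.
R_stainless steel shell = (1/1.43 − 1/1.438)/(4π×15.4) = 2.01×10^-5 K/W
R_cellular glass = (1/1.438 − 1/1.498)/(4π×0.0429) = 0.05167 K/W
R_ceramic-fibre blanket = (1/1.498 − 1/1.618)/(4π×0.113) = 0.03487 K/W
R_total = 0.08655 K/W
Q = ΔT/R_total = 114/0.08655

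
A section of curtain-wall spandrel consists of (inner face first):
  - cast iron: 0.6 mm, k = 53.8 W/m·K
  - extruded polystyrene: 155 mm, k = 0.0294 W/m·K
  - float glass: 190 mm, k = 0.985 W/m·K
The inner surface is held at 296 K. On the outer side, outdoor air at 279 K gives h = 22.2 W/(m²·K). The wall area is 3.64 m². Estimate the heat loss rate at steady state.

Thermal resistances in series:
R_cast iron = L/(kA) = 0.0006/(53.8×3.64) = 3.064×10^-6 K/W
R_extruded polystyrene = L/(kA) = 0.155/(0.0294×3.64) = 1.448 K/W
R_float glass = L/(kA) = 0.19/(0.985×3.64) = 0.05299 K/W
R_outer film = 1/(h_o·A) = 1/(22.2×3.64) = 0.01238 K/W
R_total = 1.514 K/W
Q = ΔT / R_total = 17 / 1.514

Q ≈ 11.2 W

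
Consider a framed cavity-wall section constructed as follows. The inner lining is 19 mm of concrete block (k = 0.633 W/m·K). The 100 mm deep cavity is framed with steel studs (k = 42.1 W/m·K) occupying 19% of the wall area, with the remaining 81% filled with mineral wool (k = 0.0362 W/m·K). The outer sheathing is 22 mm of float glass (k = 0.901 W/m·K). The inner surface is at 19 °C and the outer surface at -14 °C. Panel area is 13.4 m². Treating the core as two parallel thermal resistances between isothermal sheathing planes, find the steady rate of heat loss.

Sheathing layers in series; stud and cavity paths in parallel between them.
R_inner = 0.019/(0.633×13.4) = 0.00224 K/W
R_stud  = 0.1/(42.1×0.19×13.4) = 9.33×10^-4 K/W
R_cav   = 0.1/(0.0362×0.81×13.4) = 0.2545 K/W
1/R_core = 1/R_stud + 1/R_cav → R_core = 9.295×10^-4 K/W
R_outer = 0.022/(0.901×13.4) = 0.001822 K/W
R_total = 0.004992 K/W
Q = ΔT/R_total = 33/0.004992

Q ≈ 6610 W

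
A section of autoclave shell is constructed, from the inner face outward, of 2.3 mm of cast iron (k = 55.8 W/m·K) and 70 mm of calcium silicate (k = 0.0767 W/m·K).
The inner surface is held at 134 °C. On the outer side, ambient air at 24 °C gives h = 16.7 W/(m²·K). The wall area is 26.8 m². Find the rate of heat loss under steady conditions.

Q ≈ 3030 W

Series thermal resistances:
R_cast iron = L/(kA) = 0.0023/(55.8×26.8) = 1.538×10^-6 K/W
R_calcium silicate = L/(kA) = 0.07/(0.0767×26.8) = 0.03405 K/W
R_outer film = 1/(h_o·A) = 1/(16.7×26.8) = 0.002234 K/W
R_total = 0.03629 K/W
Q = ΔT / R_total = 110 / 0.03629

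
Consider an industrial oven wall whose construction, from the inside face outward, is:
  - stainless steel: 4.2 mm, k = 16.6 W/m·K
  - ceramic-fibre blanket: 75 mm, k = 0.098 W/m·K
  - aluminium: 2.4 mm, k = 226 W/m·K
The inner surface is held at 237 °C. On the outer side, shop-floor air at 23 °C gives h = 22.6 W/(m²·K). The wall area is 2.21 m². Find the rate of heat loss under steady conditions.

Q ≈ 584 W

Model the wall as resistances in series:
R_stainless steel = L/(kA) = 0.0042/(16.6×2.21) = 1.145×10^-4 K/W
R_ceramic-fibre blanket = L/(kA) = 0.075/(0.098×2.21) = 0.3463 K/W
R_aluminium = L/(kA) = 0.0024/(226×2.21) = 4.805×10^-6 K/W
R_outer film = 1/(h_o·A) = 1/(22.6×2.21) = 0.02002 K/W
R_total = 0.3664 K/W
Q = ΔT / R_total = 214 / 0.3664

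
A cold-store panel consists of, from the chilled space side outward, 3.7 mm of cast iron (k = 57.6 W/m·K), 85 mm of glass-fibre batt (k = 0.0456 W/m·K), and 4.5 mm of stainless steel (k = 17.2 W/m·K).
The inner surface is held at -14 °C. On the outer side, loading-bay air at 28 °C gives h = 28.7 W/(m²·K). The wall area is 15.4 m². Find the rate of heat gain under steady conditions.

Q ≈ 341 W

Using the resistance-network approach (series):
R_cast iron = L/(kA) = 0.0037/(57.6×15.4) = 4.171×10^-6 K/W
R_glass-fibre batt = L/(kA) = 0.085/(0.0456×15.4) = 0.121 K/W
R_stainless steel = L/(kA) = 0.0045/(17.2×15.4) = 1.699×10^-5 K/W
R_outer film = 1/(h_o·A) = 1/(28.7×15.4) = 0.002263 K/W
R_total = 0.1233 K/W
Q = ΔT / R_total = 42 / 0.1233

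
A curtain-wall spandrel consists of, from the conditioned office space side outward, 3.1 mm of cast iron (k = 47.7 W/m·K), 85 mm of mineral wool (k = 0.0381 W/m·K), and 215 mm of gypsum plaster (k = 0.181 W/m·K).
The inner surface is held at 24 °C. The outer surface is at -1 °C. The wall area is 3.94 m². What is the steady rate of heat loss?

Using the resistance-network approach (series):
R_cast iron = L/(kA) = 0.0031/(47.7×3.94) = 1.649×10^-5 K/W
R_mineral wool = L/(kA) = 0.085/(0.0381×3.94) = 0.5662 K/W
R_gypsum plaster = L/(kA) = 0.215/(0.181×3.94) = 0.3015 K/W
R_total = 0.8677 K/W
Q = ΔT / R_total = 25 / 0.8677

Q ≈ 28.8 W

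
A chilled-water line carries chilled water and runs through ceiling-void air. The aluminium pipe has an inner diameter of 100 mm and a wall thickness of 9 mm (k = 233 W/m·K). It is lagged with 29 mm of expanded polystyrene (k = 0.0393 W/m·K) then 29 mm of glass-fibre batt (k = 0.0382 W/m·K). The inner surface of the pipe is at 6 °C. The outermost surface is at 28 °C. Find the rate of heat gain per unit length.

Treating each annulus and film as a series resistance:
R_aluminium pipe wall = ln(59/50)/(2π×233×1) = 1.131×10^-4 K/W
R_expanded polystyrene = ln(88/59)/(2π×0.0393×1) = 1.619 K/W
R_glass-fibre batt = ln(117/88)/(2π×0.0382×1) = 1.187 K/W
R_total = 2.806 K/W
Q = ΔT/R_total = 22/2.806

q′ ≈ 7.84 W/m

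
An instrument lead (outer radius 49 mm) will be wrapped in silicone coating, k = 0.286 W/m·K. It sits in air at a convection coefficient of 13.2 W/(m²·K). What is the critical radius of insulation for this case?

r_cr ≈ 21.7 mm

For a cylinder r_cr = k/h = 0.286/13.2
r_cr = 21.7 mm; since the bare radius (49 mm) is above r_cr, any added insulation will reduce heat loss.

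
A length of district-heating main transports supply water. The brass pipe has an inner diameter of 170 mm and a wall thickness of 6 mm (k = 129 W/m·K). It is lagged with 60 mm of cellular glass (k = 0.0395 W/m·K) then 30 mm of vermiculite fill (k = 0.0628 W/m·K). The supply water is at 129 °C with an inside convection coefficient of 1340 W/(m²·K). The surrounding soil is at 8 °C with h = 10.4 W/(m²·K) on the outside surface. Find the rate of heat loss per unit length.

Radial resistances (cylindrical: R_cond = ln(r_o/r_i)/(2πkL), R_conv = 1/(h·2πrL)):
R_inner film = 1/(h_i·2πr₁L) = 1/(1340×2π×0.085×1) = 0.001397 K/W
R_brass pipe wall = ln(91/85)/(2π×129×1) = 8.415×10^-5 K/W
R_cellular glass = ln(151/91)/(2π×0.0395×1) = 2.04 K/W
R_vermiculite fill = ln(181/151)/(2π×0.0628×1) = 0.4593 K/W
R_outer film = 1/(h_o·2πr_oL) = 1/(10.4×2π×0.181×1) = 0.08455 K/W
R_total = 2.586 K/W
Q = ΔT/R_total = 121/2.586

q′ ≈ 46.8 W/m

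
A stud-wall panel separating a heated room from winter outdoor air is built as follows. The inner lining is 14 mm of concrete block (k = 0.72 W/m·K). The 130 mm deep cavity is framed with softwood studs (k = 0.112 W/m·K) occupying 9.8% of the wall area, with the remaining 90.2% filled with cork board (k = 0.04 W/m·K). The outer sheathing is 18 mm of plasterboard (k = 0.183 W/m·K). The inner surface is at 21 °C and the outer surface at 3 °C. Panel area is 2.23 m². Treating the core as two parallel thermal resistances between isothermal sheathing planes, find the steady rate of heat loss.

Sheathing layers in series; stud and cavity paths in parallel between them.
R_inner = 0.014/(0.72×2.23) = 0.008719 K/W
R_stud  = 0.13/(0.112×0.098×2.23) = 5.311 K/W
R_cav   = 0.13/(0.04×0.902×2.23) = 1.616 K/W
1/R_core = 1/R_stud + 1/R_cav → R_core = 1.239 K/W
R_outer = 0.018/(0.183×2.23) = 0.04411 K/W
R_total = 1.292 K/W
Q = ΔT/R_total = 18/1.292

Q ≈ 13.9 W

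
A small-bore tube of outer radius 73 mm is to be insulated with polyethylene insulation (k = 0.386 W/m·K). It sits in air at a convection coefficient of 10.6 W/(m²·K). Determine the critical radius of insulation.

r_cr ≈ 36.4 mm

For a cylinder r_cr = k/h = 0.386/10.6
r_cr = 36.4 mm; since the bare radius (73 mm) is above r_cr, any added insulation will reduce heat loss.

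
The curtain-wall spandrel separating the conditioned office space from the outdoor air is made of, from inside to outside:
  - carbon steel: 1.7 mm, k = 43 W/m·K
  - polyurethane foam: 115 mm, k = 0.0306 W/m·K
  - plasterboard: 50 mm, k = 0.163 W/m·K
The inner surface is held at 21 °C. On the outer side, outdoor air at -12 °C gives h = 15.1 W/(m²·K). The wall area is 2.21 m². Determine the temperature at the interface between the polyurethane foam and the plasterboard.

Model the wall as resistances in series:
R_carbon steel = L/(kA) = 0.0017/(43×2.21) = 1.789×10^-5 K/W
R_polyurethane foam = L/(kA) = 0.115/(0.0306×2.21) = 1.701 K/W
R_plasterboard = L/(kA) = 0.05/(0.163×2.21) = 0.1388 K/W
R_outer film = 1/(h_o·A) = 1/(15.1×2.21) = 0.02997 K/W
R_total = 1.869 K/W;  Q = ΔT/R_total = 33/1.869 = 17.65 W
T_interface = T_inner − Q·ΣR(inner→interface) = 21 − 17.7×1.701

T ≈ -9.02 °C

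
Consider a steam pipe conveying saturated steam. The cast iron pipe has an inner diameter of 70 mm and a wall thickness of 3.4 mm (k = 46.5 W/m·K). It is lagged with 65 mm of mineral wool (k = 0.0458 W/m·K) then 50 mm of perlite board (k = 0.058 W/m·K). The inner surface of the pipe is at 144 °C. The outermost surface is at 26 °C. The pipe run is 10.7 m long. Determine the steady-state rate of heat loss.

Q ≈ 279 W

Treating each annulus and film as a series resistance:
R_cast iron pipe wall = ln(38.4/35)/(2π×46.5×10.7) = 2.966×10^-5 K/W
R_mineral wool = ln(103.4/38.4)/(2π×0.0458×10.7) = 0.3217 K/W
R_perlite board = ln(153.4/103.4)/(2π×0.058×10.7) = 0.1012 K/W
R_total = 0.4229 K/W
Q = ΔT/R_total = 118/0.4229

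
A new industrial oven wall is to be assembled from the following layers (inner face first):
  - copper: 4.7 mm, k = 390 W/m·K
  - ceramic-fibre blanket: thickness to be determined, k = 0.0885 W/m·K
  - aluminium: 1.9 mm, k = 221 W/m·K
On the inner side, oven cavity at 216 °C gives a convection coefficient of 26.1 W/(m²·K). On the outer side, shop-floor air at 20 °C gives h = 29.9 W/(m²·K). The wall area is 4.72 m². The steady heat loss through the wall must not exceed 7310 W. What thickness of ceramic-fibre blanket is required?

Model the wall as resistances in series:
R_inner film = 1/(h_i·A) = 1/(26.1×4.72) = 0.008117 K/W
R_copper = L/(kA) = 0.0047/(390×4.72) = 2.553×10^-6 K/W
R_aluminium = L/(kA) = 0.0019/(221×4.72) = 1.821×10^-6 K/W
R_outer film = 1/(h_o·A) = 1/(29.9×4.72) = 0.007086 K/W
Sum of the known resistances R_other = 0.01521 K/W
Required total resistance R_tot = ΔT/Q_allow = 196/7310 = 0.02681 K/W
R_ceramic-fibre blanket = R_tot − R_other = 0.01161 K/W
L = R·k·A = 0.01161×0.0885×4.72

L ≈ 4.85 mm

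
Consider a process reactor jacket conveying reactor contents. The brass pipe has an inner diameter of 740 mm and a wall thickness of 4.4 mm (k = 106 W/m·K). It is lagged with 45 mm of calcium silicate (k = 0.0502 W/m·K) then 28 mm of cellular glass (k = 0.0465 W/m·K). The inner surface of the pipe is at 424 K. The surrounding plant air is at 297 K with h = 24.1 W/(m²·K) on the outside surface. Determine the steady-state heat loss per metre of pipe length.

q′ ≈ 213 W/m

Per-layer cylindrical resistances, series-summed:
R_brass pipe wall = ln(374.4/370)/(2π×106×1) = 1.775×10^-5 K/W
R_calcium silicate = ln(419.4/374.4)/(2π×0.0502×1) = 0.3598 K/W
R_cellular glass = ln(447.4/419.4)/(2π×0.0465×1) = 0.2212 K/W
R_outer film = 1/(h_o·2πr_oL) = 1/(24.1×2π×0.4474×1) = 0.01476 K/W
R_total = 0.5958 K/W
Q = ΔT/R_total = 127/0.5958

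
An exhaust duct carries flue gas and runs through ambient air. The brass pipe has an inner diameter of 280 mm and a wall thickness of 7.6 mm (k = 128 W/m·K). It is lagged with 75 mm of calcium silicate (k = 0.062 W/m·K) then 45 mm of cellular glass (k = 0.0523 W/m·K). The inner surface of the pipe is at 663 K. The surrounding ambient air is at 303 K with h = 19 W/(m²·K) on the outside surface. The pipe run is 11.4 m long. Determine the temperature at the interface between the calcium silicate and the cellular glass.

T ≈ 432 K

Per-layer cylindrical resistances, series-summed:
R_brass pipe wall = ln(147.6/140)/(2π×128×11.4) = 5.766×10^-6 K/W
R_calcium silicate = ln(222.6/147.6)/(2π×0.062×11.4) = 0.09252 K/W
R_cellular glass = ln(267.6/222.6)/(2π×0.0523×11.4) = 0.04915 K/W
R_outer film = 1/(h_o·2πr_oL) = 1/(19×2π×0.2676×11.4) = 0.002746 K/W
R_total = 0.1444 K/W
Q = ΔT/R_total = 360/0.1444
Q = 2490 W
T_interface = T_inner − Q·ΣR(inner→interface) = 663 − 2490×0.09252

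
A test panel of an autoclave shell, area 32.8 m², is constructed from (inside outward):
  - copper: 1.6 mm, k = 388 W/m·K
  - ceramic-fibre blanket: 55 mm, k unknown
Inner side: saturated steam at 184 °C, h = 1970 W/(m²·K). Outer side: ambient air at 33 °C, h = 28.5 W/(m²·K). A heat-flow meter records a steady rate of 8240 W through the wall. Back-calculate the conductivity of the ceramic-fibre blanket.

Using the resistance-network approach (series):
R_inner film = 1/(h_i·A) = 1/(1970×32.8) = 1.548×10^-5 K/W
R_copper = L/(kA) = 0.0016/(388×32.8) = 1.257×10^-7 K/W
R_outer film = 1/(h_o·A) = 1/(28.5×32.8) = 0.00107 K/W
Sum of known resistances R_other = 0.001085 K/W
Total R = ΔT/Q = 151/8240 = 0.01833 K/W
R_ceramic-fibre blanket = R_total − R_other = 0.01724 K/W
k = L/(R·A) = 0.055/(0.01724×32.8)

k ≈ 0.0973 W/(m·K)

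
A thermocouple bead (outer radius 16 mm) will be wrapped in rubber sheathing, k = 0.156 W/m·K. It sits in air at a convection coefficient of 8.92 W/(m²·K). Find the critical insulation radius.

For a sphere r_cr = 2k/h = 2×0.156/8.92
r_cr = 35 mm; since the bare radius (16 mm) is below r_cr, adding a thin layer of insulation will *increase* heat loss.

r_cr ≈ 35 mm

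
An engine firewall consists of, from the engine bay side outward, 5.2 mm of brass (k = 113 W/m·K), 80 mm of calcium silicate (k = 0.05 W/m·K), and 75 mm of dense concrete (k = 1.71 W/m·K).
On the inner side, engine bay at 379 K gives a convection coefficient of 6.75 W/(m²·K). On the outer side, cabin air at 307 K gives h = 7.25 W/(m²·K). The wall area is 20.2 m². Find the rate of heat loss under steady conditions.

Treating each layer as a thermal resistance in series:
R_inner film = 1/(h_i·A) = 1/(6.75×20.2) = 0.007334 K/W
R_brass = L/(kA) = 0.0052/(113×20.2) = 2.278×10^-6 K/W
R_calcium silicate = L/(kA) = 0.08/(0.05×20.2) = 0.07921 K/W
R_dense concrete = L/(kA) = 0.075/(1.71×20.2) = 0.002171 K/W
R_outer film = 1/(h_o·A) = 1/(7.25×20.2) = 0.006828 K/W
R_total = 0.09554 K/W
Q = ΔT / R_total = 72 / 0.09554

Q ≈ 754 W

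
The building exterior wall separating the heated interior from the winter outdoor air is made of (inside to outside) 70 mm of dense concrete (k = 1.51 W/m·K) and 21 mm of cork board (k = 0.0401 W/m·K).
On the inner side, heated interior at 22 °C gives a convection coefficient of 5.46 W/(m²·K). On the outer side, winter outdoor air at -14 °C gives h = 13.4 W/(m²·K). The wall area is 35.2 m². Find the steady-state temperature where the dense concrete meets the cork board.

T ≈ 12 °C

Using the resistance-network approach (series):
R_inner film = 1/(h_i·A) = 1/(5.46×35.2) = 0.005203 K/W
R_dense concrete = L/(kA) = 0.07/(1.51×35.2) = 0.001317 K/W
R_cork board = L/(kA) = 0.021/(0.0401×35.2) = 0.01488 K/W
R_outer film = 1/(h_o·A) = 1/(13.4×35.2) = 0.00212 K/W
R_total = 0.02352 K/W;  Q = ΔT/R_total = 36/0.02352 = 1531 W
T_interface = T_inner − Q·ΣR(inner→interface) = 22 − 1530×0.00652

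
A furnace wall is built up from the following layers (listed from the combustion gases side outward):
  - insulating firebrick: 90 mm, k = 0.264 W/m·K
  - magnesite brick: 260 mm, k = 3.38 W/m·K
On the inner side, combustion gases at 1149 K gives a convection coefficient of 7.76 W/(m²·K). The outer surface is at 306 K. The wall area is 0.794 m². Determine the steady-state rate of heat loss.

Thermal resistances in series:
R_inner film = 1/(h_i·A) = 1/(7.76×0.794) = 0.1623 K/W
R_insulating firebrick = L/(kA) = 0.09/(0.264×0.794) = 0.4294 K/W
R_magnesite brick = L/(kA) = 0.26/(3.38×0.794) = 0.09688 K/W
R_total = 0.6885 K/W
Q = ΔT / R_total = 843 / 0.6885

Q ≈ 1220 W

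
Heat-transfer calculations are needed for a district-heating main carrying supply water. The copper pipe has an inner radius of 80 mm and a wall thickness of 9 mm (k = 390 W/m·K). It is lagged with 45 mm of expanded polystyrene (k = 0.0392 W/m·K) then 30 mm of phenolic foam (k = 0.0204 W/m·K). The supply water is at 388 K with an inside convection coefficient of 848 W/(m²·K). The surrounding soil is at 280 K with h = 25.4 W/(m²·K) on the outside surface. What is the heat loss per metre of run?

Treating each annulus and film as a series resistance:
R_inner film = 1/(h_i·2πr₁L) = 1/(848×2π×0.08×1) = 0.002346 K/W
R_copper pipe wall = ln(89/80)/(2π×390×1) = 4.351×10^-5 K/W
R_expanded polystyrene = ln(134/89)/(2π×0.0392×1) = 1.661 K/W
R_phenolic foam = ln(164/134)/(2π×0.0204×1) = 1.576 K/W
R_outer film = 1/(h_o·2πr_oL) = 1/(25.4×2π×0.164×1) = 0.03821 K/W
R_total = 3.278 K/W
Q = ΔT/R_total = 108/3.278

q′ ≈ 32.9 W/m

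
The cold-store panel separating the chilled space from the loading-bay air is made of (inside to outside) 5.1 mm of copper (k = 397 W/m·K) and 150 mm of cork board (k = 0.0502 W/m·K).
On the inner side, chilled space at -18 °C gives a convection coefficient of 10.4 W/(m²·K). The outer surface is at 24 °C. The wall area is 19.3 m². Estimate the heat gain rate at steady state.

Using the resistance-network approach (series):
R_inner film = 1/(h_i·A) = 1/(10.4×19.3) = 0.004982 K/W
R_copper = L/(kA) = 0.0051/(397×19.3) = 6.656×10^-7 K/W
R_cork board = L/(kA) = 0.15/(0.0502×19.3) = 0.1548 K/W
R_total = 0.1598 K/W
Q = ΔT / R_total = 42 / 0.1598

Q ≈ 263 W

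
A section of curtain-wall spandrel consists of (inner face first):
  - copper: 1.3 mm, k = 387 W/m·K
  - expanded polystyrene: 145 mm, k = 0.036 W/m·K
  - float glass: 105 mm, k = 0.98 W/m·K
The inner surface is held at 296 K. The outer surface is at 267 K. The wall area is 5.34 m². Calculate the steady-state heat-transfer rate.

Treating each layer as a thermal resistance in series:
R_copper = L/(kA) = 0.0013/(387×5.34) = 6.291×10^-7 K/W
R_expanded polystyrene = L/(kA) = 0.145/(0.036×5.34) = 0.7543 K/W
R_float glass = L/(kA) = 0.105/(0.98×5.34) = 0.02006 K/W
R_total = 0.7743 K/W
Q = ΔT / R_total = 29 / 0.7743

Q ≈ 37.5 W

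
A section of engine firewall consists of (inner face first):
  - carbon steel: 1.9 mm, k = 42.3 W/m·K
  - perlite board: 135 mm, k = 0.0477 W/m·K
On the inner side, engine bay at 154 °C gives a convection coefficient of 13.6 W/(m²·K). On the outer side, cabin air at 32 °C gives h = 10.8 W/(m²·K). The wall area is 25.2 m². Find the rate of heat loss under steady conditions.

Series thermal resistances:
R_inner film = 1/(h_i·A) = 1/(13.6×25.2) = 0.002918 K/W
R_carbon steel = L/(kA) = 0.0019/(42.3×25.2) = 1.782×10^-6 K/W
R_perlite board = L/(kA) = 0.135/(0.0477×25.2) = 0.1123 K/W
R_outer film = 1/(h_o·A) = 1/(10.8×25.2) = 0.003674 K/W
R_total = 0.1189 K/W
Q = ΔT / R_total = 122 / 0.1189

Q ≈ 1030 W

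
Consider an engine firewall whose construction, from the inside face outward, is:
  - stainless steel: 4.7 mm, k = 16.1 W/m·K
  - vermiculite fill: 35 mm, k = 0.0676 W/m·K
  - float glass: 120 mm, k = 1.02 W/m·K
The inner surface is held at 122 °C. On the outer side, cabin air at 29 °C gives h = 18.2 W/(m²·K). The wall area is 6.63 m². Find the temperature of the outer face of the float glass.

Model the wall as resistances in series:
R_stainless steel = L/(kA) = 0.0047/(16.1×6.63) = 4.403×10^-5 K/W
R_vermiculite fill = L/(kA) = 0.035/(0.0676×6.63) = 0.07809 K/W
R_float glass = L/(kA) = 0.12/(1.02×6.63) = 0.01774 K/W
R_outer film = 1/(h_o·A) = 1/(18.2×6.63) = 0.008287 K/W
R_total = 0.1042 K/W;  Q = ΔT/R_total = 93/0.1042 = 892.8 W
T_interface = T_inner − Q·ΣR(inner→interface) = 122 − 893×0.09588

T ≈ 36.4 °C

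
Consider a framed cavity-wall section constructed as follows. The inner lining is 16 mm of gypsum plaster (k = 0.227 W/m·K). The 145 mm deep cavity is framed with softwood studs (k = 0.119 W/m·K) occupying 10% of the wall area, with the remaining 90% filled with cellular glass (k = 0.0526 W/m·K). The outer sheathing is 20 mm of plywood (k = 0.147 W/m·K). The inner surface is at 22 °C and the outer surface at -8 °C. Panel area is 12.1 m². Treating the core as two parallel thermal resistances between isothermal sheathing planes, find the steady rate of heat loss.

Q ≈ 137 W

Sheathing layers in series; stud and cavity paths in parallel between them.
R_inner = 0.016/(0.227×12.1) = 0.005825 K/W
R_stud  = 0.145/(0.119×0.1×12.1) = 1.007 K/W
R_cav   = 0.145/(0.0526×0.9×12.1) = 0.2531 K/W
1/R_core = 1/R_stud + 1/R_cav → R_core = 0.2023 K/W
R_outer = 0.02/(0.147×12.1) = 0.01124 K/W
R_total = 0.2194 K/W
Q = ΔT/R_total = 30/0.2194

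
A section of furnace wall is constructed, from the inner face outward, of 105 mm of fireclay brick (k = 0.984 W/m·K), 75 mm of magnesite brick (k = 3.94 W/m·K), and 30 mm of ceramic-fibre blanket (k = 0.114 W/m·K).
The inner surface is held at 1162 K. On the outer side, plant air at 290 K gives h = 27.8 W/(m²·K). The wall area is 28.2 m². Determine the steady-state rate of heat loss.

Q ≈ 57900 W

Treating each layer as a thermal resistance in series:
R_fireclay brick = L/(kA) = 0.105/(0.984×28.2) = 0.003784 K/W
R_magnesite brick = L/(kA) = 0.075/(3.94×28.2) = 6.75×10^-4 K/W
R_ceramic-fibre blanket = L/(kA) = 0.03/(0.114×28.2) = 0.009332 K/W
R_outer film = 1/(h_o·A) = 1/(27.8×28.2) = 0.001276 K/W
R_total = 0.01507 K/W
Q = ΔT / R_total = 872 / 0.01507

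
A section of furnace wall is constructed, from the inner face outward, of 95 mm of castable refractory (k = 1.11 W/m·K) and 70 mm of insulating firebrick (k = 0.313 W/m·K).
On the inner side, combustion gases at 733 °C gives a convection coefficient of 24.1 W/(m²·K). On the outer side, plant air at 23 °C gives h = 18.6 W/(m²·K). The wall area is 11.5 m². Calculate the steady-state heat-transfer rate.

Q ≈ 20200 W

Thermal resistances in series:
R_inner film = 1/(h_i·A) = 1/(24.1×11.5) = 0.003608 K/W
R_castable refractory = L/(kA) = 0.095/(1.11×11.5) = 0.007442 K/W
R_insulating firebrick = L/(kA) = 0.07/(0.313×11.5) = 0.01945 K/W
R_outer film = 1/(h_o·A) = 1/(18.6×11.5) = 0.004675 K/W
R_total = 0.03517 K/W
Q = ΔT / R_total = 710 / 0.03517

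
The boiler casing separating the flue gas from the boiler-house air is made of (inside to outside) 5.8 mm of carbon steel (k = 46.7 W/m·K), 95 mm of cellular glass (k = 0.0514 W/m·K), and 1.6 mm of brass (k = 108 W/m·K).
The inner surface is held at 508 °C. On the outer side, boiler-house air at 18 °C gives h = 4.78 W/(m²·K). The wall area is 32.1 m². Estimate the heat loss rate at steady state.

Using the resistance-network approach (series):
R_carbon steel = L/(kA) = 0.0058/(46.7×32.1) = 3.869×10^-6 K/W
R_cellular glass = L/(kA) = 0.095/(0.0514×32.1) = 0.05758 K/W
R_brass = L/(kA) = 0.0016/(108×32.1) = 4.615×10^-7 K/W
R_outer film = 1/(h_o·A) = 1/(4.78×32.1) = 0.006517 K/W
R_total = 0.0641 K/W
Q = ΔT / R_total = 490 / 0.0641

Q ≈ 7640 W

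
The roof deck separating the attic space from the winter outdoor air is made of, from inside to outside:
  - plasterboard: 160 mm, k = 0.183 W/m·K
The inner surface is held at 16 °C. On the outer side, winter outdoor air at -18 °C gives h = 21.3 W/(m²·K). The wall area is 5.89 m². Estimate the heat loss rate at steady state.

Treating each layer as a thermal resistance in series:
R_plasterboard = L/(kA) = 0.16/(0.183×5.89) = 0.1484 K/W
R_outer film = 1/(h_o·A) = 1/(21.3×5.89) = 0.007971 K/W
R_total = 0.1564 K/W
Q = ΔT / R_total = 34 / 0.1564

Q ≈ 217 W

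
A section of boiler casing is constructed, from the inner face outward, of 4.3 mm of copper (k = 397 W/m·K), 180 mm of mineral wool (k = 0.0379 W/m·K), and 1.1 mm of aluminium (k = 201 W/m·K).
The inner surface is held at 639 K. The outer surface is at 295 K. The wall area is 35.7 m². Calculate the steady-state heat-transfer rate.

Model the wall as resistances in series:
R_copper = L/(kA) = 0.0043/(397×35.7) = 3.034×10^-7 K/W
R_mineral wool = L/(kA) = 0.18/(0.0379×35.7) = 0.133 K/W
R_aluminium = L/(kA) = 0.0011/(201×35.7) = 1.533×10^-7 K/W
R_total = 0.133 K/W
Q = ΔT / R_total = 344 / 0.133

Q ≈ 2590 W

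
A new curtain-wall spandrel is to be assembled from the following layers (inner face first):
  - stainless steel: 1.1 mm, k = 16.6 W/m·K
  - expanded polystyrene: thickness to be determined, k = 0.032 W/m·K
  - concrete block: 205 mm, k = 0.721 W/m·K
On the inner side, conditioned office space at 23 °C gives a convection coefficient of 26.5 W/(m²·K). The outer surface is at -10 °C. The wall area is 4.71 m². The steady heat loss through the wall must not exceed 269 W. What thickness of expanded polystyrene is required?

Using the resistance-network approach (series):
R_inner film = 1/(h_i·A) = 1/(26.5×4.71) = 0.008012 K/W
R_stainless steel = L/(kA) = 0.0011/(16.6×4.71) = 1.407×10^-5 K/W
R_concrete block = L/(kA) = 0.205/(0.721×4.71) = 0.06037 K/W
Sum of the known resistances R_other = 0.06839 K/W
Required total resistance R_tot = ΔT/Q_allow = 33/269 = 0.1227 K/W
R_expanded polystyrene = R_tot − R_other = 0.05428 K/W
L = R·k·A = 0.05428×0.032×4.71

L ≈ 8.18 mm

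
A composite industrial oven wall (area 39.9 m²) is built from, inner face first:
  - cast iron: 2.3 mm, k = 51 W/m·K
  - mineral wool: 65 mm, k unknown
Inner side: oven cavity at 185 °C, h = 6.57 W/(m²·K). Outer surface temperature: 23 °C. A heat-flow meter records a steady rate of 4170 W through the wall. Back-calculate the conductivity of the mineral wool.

k ≈ 0.0465 W/(m·K)

Using the resistance-network approach (series):
R_inner film = 1/(h_i·A) = 1/(6.57×39.9) = 0.003815 K/W
R_cast iron = L/(kA) = 0.0023/(51×39.9) = 1.13×10^-6 K/W
Sum of known resistances R_other = 0.003816 K/W
Total R = ΔT/Q = 162/4170 = 0.03885 K/W
R_mineral wool = R_total − R_other = 0.03503 K/W
k = L/(R·A) = 0.065/(0.03503×39.9)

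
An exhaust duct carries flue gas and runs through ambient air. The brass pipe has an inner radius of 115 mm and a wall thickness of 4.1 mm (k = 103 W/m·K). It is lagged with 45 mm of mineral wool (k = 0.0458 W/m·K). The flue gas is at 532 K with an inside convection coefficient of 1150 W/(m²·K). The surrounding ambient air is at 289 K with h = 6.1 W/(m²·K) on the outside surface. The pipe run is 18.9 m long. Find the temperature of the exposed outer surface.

Radial resistances (cylindrical: R_cond = ln(r_o/r_i)/(2πkL), R_conv = 1/(h·2πrL)):
R_inner film = 1/(h_i·2πr₁L) = 1/(1150×2π×0.115×18.9) = 6.367×10^-5 K/W
R_brass pipe wall = ln(119.1/115)/(2π×103×18.9) = 2.864×10^-6 K/W
R_mineral wool = ln(164.1/119.1)/(2π×0.0458×18.9) = 0.05893 K/W
R_outer film = 1/(h_o·2πr_oL) = 1/(6.1×2π×0.1641×18.9) = 0.008412 K/W
R_total = 0.06741 K/W
Q = ΔT/R_total = 243/0.06741
Q = 3600 W
T_interface = T_inner − Q·ΣR(inner→interface) = 532 − 3600×0.059

T ≈ 319 K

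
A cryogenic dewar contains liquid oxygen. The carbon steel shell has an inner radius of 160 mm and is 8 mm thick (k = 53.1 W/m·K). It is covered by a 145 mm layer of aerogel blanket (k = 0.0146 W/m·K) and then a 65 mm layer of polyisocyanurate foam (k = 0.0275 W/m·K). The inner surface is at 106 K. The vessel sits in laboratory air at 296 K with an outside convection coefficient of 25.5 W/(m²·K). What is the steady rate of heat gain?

Q ≈ 11.4 W

For a spherical shell R = (1/r₁ − 1/r₂)/(4πk); film R = 1/(h·4πr²). In series:
R_carbon steel shell = (1/0.16 − 1/0.168)/(4π×53.1) = 4.46×10^-4 K/W
R_aerogel blanket = (1/0.168 − 1/0.313)/(4π×0.0146) = 15.03 K/W
R_polyisocyanurate foam = (1/0.313 − 1/0.378)/(4π×0.0275) = 1.59 K/W
R_outer film = 1/(h·4πr_o²) = 1/(25.5×4π×0.378²) = 0.02184 K/W
R_total = 16.64 K/W
Q = ΔT/R_total = 190/16.64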